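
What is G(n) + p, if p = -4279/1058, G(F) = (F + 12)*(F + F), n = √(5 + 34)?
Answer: 78245/1058 + 24*√39 ≈ 223.84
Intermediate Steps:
n = √39 ≈ 6.2450
G(F) = 2*F*(12 + F) (G(F) = (12 + F)*(2*F) = 2*F*(12 + F))
p = -4279/1058 (p = -4279*1/1058 = -4279/1058 ≈ -4.0444)
G(n) + p = 2*√39*(12 + √39) - 4279/1058 = -4279/1058 + 2*√39*(12 + √39)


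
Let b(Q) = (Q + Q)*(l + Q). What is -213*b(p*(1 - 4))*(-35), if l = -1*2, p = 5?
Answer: 3802050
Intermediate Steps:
l = -2
b(Q) = 2*Q*(-2 + Q) (b(Q) = (Q + Q)*(-2 + Q) = (2*Q)*(-2 + Q) = 2*Q*(-2 + Q))
-213*b(p*(1 - 4))*(-35) = -426*5*(1 - 4)*(-2 + 5*(1 - 4))*(-35) = -426*5*(-3)*(-2 + 5*(-3))*(-35) = -426*(-15)*(-2 - 15)*(-35) = -426*(-15)*(-17)*(-35) = -213*510*(-35) = -108630*(-35) = 3802050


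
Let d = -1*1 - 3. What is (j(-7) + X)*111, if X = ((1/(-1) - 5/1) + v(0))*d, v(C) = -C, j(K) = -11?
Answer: 1443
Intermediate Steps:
d = -4 (d = -1 - 3 = -4)
X = 24 (X = ((1/(-1) - 5/1) - 1*0)*(-4) = ((1*(-1) - 5*1) + 0)*(-4) = ((-1 - 5) + 0)*(-4) = (-6 + 0)*(-4) = -6*(-4) = 24)
(j(-7) + X)*111 = (-11 + 24)*111 = 13*111 = 1443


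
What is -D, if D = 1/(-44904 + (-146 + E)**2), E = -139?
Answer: -1/36321 ≈ -2.7532e-5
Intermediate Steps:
D = 1/36321 (D = 1/(-44904 + (-146 - 139)**2) = 1/(-44904 + (-285)**2) = 1/(-44904 + 81225) = 1/36321 ≈ 2.7532e-5)
-D = -1*1/36321 = -1/36321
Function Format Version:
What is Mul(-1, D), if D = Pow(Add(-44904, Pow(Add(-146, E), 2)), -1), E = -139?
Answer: Rational(-1, 36321) ≈ -2.7532e-5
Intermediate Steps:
D = Rational(1, 36321) (D = Pow(Add(-44904, Pow(Add(-146, -139), 2)), -1) = Pow(Add(-44904, Pow(-285, 2)), -1) = Pow(Add(-44904, 81225), -1) = Pow(36321, -1) = Rational(1, 36321) ≈ 2.7532e-5)
Mul(-1, D) = Mul(-1, Rational(1, 36321)) = Rational(-1, 36321)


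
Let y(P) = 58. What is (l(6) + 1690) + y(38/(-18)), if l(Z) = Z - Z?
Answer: 1748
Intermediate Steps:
l(Z) = 0
(l(6) + 1690) + y(38/(-18)) = (0 + 1690) + 58 = 1690 + 58 = 1748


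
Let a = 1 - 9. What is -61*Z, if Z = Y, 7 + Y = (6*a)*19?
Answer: 56059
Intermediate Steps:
a = -8
Y = -919 (Y = -7 + (6*(-8))*19 = -7 - 48*19 = -7 - 912 = -919)
Z = -919
-61*Z = -61*(-919) = 56059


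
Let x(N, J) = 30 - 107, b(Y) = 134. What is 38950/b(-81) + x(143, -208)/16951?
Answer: 447918/1541 ≈ 290.67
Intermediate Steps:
x(N, J) = -77
38950/b(-81) + x(143, -208)/16951 = 38950/134 - 77/16951 = 38950*(1/134) - 77*1/16951 = 19475/67 - 7/1541 = 447918/1541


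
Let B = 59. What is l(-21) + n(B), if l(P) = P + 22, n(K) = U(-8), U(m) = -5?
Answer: -4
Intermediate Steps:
n(K) = -5
l(P) = 22 + P
l(-21) + n(B) = (22 - 21) - 5 = 1 - 5 = -4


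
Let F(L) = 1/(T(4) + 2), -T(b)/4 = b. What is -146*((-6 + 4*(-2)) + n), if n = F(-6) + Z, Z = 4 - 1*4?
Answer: 14381/7 ≈ 2054.4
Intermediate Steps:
T(b) = -4*b
F(L) = -1/14 (F(L) = 1/(-4*4 + 2) = 1/(-16 + 2) = 1/(-14) = -1/14)
Z = 0 (Z = 4 - 4 = 0)
n = -1/14 (n = -1/14 + 0 = -1/14 ≈ -0.071429)
-146*((-6 + 4*(-2)) + n) = -146*((-6 + 4*(-2)) - 1/14) = -146*((-6 - 8) - 1/14) = -146*(-14 - 1/14) = -146*(-197/14) = 14381/7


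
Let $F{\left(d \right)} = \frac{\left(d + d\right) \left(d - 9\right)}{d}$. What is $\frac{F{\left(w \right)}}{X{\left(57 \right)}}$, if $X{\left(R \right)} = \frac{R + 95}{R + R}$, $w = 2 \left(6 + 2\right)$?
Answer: $\frac{21}{2} \approx 10.5$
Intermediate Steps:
$w = 16$ ($w = 2 \cdot 8 = 16$)
$F{\left(d \right)} = -18 + 2 d$ ($F{\left(d \right)} = \frac{2 d \left(-9 + d\right)}{d} = -18 + 2 d$)
$X{\left(R \right)} = \frac{95 + R}{2 R}$
$\frac{F{\left(w \right)}}{X{\left(57 \right)}} = \frac{-18 + 2 \cdot 16}{\frac{1}{2} \cdot \frac{1}{57} \left(95 + 57\right)} = \frac{-18 + 32}{\frac{1}{2} \cdot \frac{1}{57} \cdot 152} = \frac{14}{\frac{4}{3}} = 14 \cdot \frac{3}{4} = \frac{21}{2}$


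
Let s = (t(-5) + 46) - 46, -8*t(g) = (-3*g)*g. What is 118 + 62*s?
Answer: 2797/4 ≈ 699.25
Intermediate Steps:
t(g) = 3*g²/8 (t(g) = -(-3*g)*g/8 = -(-3)*g²/8 = 3*g²/8)
s = 75/8 (s = ((3/8)*(-5)² + 46) - 46 = ((3/8)*25 + 46) - 46 = (75/8 + 46) - 46 = 443/8 - 46 = 75/8 ≈ 9.3750)
118 + 62*s = 118 + 62*(75/8) = 118 + 2325/4 = 2797/4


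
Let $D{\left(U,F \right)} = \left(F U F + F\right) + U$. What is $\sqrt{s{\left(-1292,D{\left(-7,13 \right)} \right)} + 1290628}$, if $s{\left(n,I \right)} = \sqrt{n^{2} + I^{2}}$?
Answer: $\sqrt{1290628 + \sqrt{3054593}} \approx 1136.8$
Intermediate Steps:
$D{\left(U,F \right)} = F + U + U F^{2}$ ($D{\left(U,F \right)} = \left(U F^{2} + F\right) + U = \left(F + U F^{2}\right) + U = F + U + U F^{2}$)
$s{\left(n,I \right)} = \sqrt{I^{2} + n^{2}}$
$\sqrt{s{\left(-1292,D{\left(-7,13 \right)} \right)} + 1290628} = \sqrt{\sqrt{\left(13 - 7 - 7 \cdot 13^{2}\right)^{2} + \left(-1292\right)^{2}} + 1290628} = \sqrt{\sqrt{\left(13 - 7 - 1183\right)^{2} + 1669264} + 1290628} = \sqrt{\sqrt{\left(-1177\right)^{2} + 1669264} + 1290628} = \sqrt{\sqrt{1385329 + 1669264} + 1290628} = \sqrt{\sqrt{3054593} + 1290628} = \sqrt{1290628 + \sqrt{3054593}}$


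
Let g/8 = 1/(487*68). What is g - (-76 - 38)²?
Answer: -107593882/8279 ≈ -12996.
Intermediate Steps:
g = 2/8279 (g = 8/((487*68)) = 8/33116 = 8*(1/33116) = 2/8279 ≈ 0.00024158)
g - (-76 - 38)² = 2/8279 - (-76 - 38)² = 2/8279 - 1*(-114)² = 2/8279 - 1*12996 = 2/8279 - 12996 = -107593882/8279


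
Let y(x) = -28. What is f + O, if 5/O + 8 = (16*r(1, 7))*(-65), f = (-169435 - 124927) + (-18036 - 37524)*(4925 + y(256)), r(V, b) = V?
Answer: -285445522741/1048 ≈ -2.7237e+8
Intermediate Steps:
f = -272371682 (f = (-169435 - 124927) + (-18036 - 37524)*(4925 - 28) = -294362 - 55560*4897 = -294362 - 272077320 = -272371682)
O = -5/1048 (O = 5/(-8 + (16*1)*(-65)) = 5/(-8 + 16*(-65)) = 5/(-8 - 1040) = 5/(-1048) = 5*(-1/1048) = -5/1048 ≈ -0.0047710)
f + O = -272371682 - 5/1048 = -285445522741/1048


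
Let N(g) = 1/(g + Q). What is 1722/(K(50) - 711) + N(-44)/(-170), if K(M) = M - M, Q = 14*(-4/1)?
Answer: -9757763/4029000 ≈ -2.4219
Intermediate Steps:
Q = -56 (Q = 14*(-4*1) = 14*(-4) = -56)
K(M) = 0
N(g) = 1/(-56 + g) (N(g) = 1/(g - 56) = 1/(-56 + g))
1722/(K(50) - 711) + N(-44)/(-170) = 1722/(0 - 711) + 1/(-56 - 44*(-170)) = 1722/(-711) - 1/170/(-100) = 1722*(-1/711) - 1/100*(-1/170) = -574/237 + 1/17000 = -9757763/4029000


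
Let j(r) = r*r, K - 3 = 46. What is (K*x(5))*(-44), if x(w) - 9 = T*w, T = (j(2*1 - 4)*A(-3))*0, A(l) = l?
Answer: -19404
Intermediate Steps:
K = 49 (K = 3 + 46 = 49)
j(r) = r²
T = 0 (T = ((2*1 - 4)²*(-3))*0 = ((2 - 4)²*(-3))*0 = ((-2)²*(-3))*0 = (4*(-3))*0 = -12*0 = 0)
x(w) = 9 (x(w) = 9 + 0*w = 9 + 0 = 9)
(K*x(5))*(-44) = (49*9)*(-44) = 441*(-44) = -19404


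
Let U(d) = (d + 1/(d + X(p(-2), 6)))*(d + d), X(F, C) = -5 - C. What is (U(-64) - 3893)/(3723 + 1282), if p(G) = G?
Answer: 4189/4875 ≈ 0.85928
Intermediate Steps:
U(d) = 2*d*(d + 1/(-11 + d)) (U(d) = (d + 1/(d + (-5 - 1*6)))*(d + d) = (d + 1/(d + (-5 - 6)))*(2*d) = (d + 1/(d - 11))*(2*d) = (d + 1/(-11 + d))*(2*d) = 2*d*(d + 1/(-11 + d)))
(U(-64) - 3893)/(3723 + 1282) = (2*(-64)*(1 + (-64)² - 11*(-64))/(-11 - 64) - 3893)/(3723 + 1282) = (2*(-64)*(1 + 4096 + 704)/(-75) - 3893)/5005 = (2*(-64)*(-1/75)*4801 - 3893)*(1/5005) = (614528/75 - 3893)*(1/5005) = (322553/75)*(1/5005) = 4189/4875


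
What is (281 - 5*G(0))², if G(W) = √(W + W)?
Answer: 78961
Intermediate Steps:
G(W) = √2*√W (G(W) = √(2*W) = √2*√W)
(281 - 5*G(0))² = (281 - 5*√2*√0)² = (281 - 5*√2*0)² = (281 - 5*0)² = (281 + 0)² = 281² = 78961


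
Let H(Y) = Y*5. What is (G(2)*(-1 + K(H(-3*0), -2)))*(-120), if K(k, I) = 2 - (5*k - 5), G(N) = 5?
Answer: -3600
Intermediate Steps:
H(Y) = 5*Y
K(k, I) = 7 - 5*k (K(k, I) = 2 - (-5 + 5*k) = 2 + (5 - 5*k) = 7 - 5*k)
(G(2)*(-1 + K(H(-3*0), -2)))*(-120) = (5*(-1 + (7 - 25*(-3*0))))*(-120) = (5*(-1 + (7 - 25*0)))*(-120) = (5*(-1 + (7 - 5*0)))*(-120) = (5*(-1 + (7 + 0)))*(-120) = (5*(-1 + 7))*(-120) = (5*6)*(-120) = 30*(-120) = -3600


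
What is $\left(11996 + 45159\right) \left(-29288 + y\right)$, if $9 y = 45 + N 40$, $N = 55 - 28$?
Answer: $-1666811265$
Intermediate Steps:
$N = 27$ ($N = 55 - 28 = 27$)
$y = 125$ ($y = \frac{45 + 27 \cdot 40}{9} = \frac{45 + 1080}{9} = \frac{1}{9} \cdot 1125 = 125$)
$\left(11996 + 45159\right) \left(-29288 + y\right) = \left(11996 + 45159\right) \left(-29288 + 125\right) = 57155 \left(-29163\right) = -1666811265$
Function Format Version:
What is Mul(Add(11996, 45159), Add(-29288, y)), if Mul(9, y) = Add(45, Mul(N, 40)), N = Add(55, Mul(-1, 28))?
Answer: -1666811265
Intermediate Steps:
N = 27 (N = Add(55, -28) = 27)
y = 125 (y = Mul(Rational(1, 9), Add(45, Mul(27, 40))) = Mul(Rational(1, 9), Add(45, 1080)) = Mul(Rational(1, 9), 1125) = 125)
Mul(Add(11996, 45159), Add(-29288, y)) = Mul(Add(11996, 45159), Add(-29288, 125)) = Mul(57155, -29163) = -1666811265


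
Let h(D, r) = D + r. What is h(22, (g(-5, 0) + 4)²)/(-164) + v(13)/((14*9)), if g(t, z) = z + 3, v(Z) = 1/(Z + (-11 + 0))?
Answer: -1108/2583 ≈ -0.42896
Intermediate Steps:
v(Z) = 1/(-11 + Z) (v(Z) = 1/(Z - 11) = 1/(-11 + Z))
g(t, z) = 3 + z
h(22, (g(-5, 0) + 4)²)/(-164) + v(13)/((14*9)) = (22 + ((3 + 0) + 4)²)/(-164) + 1/((-11 + 13)*((14*9))) = (22 + (3 + 4)²)*(-1/164) + 1/(2*126) = (22 + 7²)*(-1/164) + (½)*(1/126) = (22 + 49)*(-1/164) + 1/252 = 71*(-1/164) + 1/252 = -71/164 + 1/252 = -1108/2583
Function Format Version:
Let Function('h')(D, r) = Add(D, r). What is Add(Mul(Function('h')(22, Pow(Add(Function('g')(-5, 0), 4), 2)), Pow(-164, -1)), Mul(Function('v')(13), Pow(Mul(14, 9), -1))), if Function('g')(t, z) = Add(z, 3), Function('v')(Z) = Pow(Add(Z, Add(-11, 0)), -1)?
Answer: Rational(-1108, 2583) ≈ -0.42896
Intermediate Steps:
Function('v')(Z) = Pow(Add(-11, Z), -1) (Function('v')(Z) = Pow(Add(Z, -11), -1) = Pow(Add(-11, Z), -1))
Function('g')(t, z) = Add(3, z)
Add(Mul(Function('h')(22, Pow(Add(Function('g')(-5, 0), 4), 2)), Pow(-164, -1)), Mul(Function('v')(13), Pow(Mul(14, 9), -1))) = Add(Mul(Add(22, Pow(Add(Add(3, 0), 4), 2)), Pow(-164, -1)), Mul(Pow(Add(-11, 13), -1), Pow(Mul(14, 9), -1))) = Add(Mul(Add(22, Pow(Add(3, 4), 2)), Rational(-1, 164)), Mul(Pow(2, -1), Pow(126, -1))) = Add(Mul(Add(22, Pow(7, 2)), Rational(-1, 164)), Mul(Rational(1, 2), Rational(1, 126))) = Add(Mul(Add(22, 49), Rational(-1, 164)), Rational(1, 252)) = Add(Mul(71, Rational(-1, 164)), Rational(1, 252)) = Add(Rational(-71, 164), Rational(1, 252)) = Rational(-1108, 2583)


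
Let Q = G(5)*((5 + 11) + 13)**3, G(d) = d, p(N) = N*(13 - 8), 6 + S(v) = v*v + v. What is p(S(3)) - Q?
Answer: -121915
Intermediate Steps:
S(v) = -6 + v + v**2 (S(v) = -6 + (v*v + v) = -6 + (v**2 + v) = -6 + (v + v**2) = -6 + v + v**2)
p(N) = 5*N (p(N) = N*5 = 5*N)
Q = 121945 (Q = 5*((5 + 11) + 13)**3 = 5*(16 + 13)**3 = 5*29**3 = 5*24389 = 121945)
p(S(3)) - Q = 5*(-6 + 3 + 3**2) - 1*121945 = 5*(-6 + 3 + 9) - 121945 = 5*6 - 121945 = 30 - 121945 = -121915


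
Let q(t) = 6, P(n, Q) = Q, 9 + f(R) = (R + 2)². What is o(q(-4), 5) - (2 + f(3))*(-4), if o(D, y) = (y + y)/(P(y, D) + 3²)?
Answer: 218/3 ≈ 72.667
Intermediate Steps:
f(R) = -9 + (2 + R)² (f(R) = -9 + (R + 2)² = -9 + (2 + R)²)
o(D, y) = 2*y/(9 + D) (o(D, y) = (y + y)/(D + 3²) = (2*y)/(D + 9) = (2*y)/(9 + D) = 2*y/(9 + D))
o(q(-4), 5) - (2 + f(3))*(-4) = 2*5/(9 + 6) - (2 + (-9 + (2 + 3)²))*(-4) = 2*5/15 - (2 + (-9 + 5²))*(-4) = 2*5*(1/15) - (2 + (-9 + 25))*(-4) = ⅔ - (2 + 16)*(-4) = ⅔ - 18*(-4) = ⅔ - 1*(-72) = ⅔ + 72 = 218/3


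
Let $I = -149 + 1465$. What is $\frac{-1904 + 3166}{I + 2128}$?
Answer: $\frac{631}{1722} \approx 0.36643$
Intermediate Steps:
$I = 1316$
$\frac{-1904 + 3166}{I + 2128} = \frac{-1904 + 3166}{1316 + 2128} = \frac{1262}{3444} = 1262 \cdot \frac{1}{3444} = \frac{631}{1722}$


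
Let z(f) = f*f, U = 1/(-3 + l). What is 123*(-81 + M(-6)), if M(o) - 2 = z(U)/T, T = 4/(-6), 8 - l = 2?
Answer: -19475/2 ≈ -9737.5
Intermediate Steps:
l = 6 (l = 8 - 1*2 = 8 - 2 = 6)
U = 1/3 (U = 1/(-3 + 6) = 1/3 ≈ 0.33333)
z(f) = f**2
T = -2/3 (T = 4*(-1/6) = -2/3 ≈ -0.66667)
M(o) = 11/6 (M(o) = 2 + (1/3)**2/(-2/3) = 2 + (1/9)*(-3/2) = 2 - 1/6 = 11/6)
123*(-81 + M(-6)) = 123*(-81 + 11/6) = 123*(-475/6) = -19475/2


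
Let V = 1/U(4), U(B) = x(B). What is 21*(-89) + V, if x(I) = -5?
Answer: -9346/5 ≈ -1869.2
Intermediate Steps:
U(B) = -5
V = -⅕ (V = 1/(-5) = -⅕ ≈ -0.20000)
21*(-89) + V = 21*(-89) - ⅕ = -1869 - ⅕ = -9346/5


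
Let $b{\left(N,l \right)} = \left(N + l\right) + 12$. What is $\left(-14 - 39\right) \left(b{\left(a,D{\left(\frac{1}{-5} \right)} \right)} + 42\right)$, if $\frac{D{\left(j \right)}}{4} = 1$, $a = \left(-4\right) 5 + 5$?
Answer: $-2279$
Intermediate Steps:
$a = -15$ ($a = -20 + 5 = -15$)
$D{\left(j \right)} = 4$ ($D{\left(j \right)} = 4 \cdot 1 = 4$)
$b{\left(N,l \right)} = 12 + N + l$
$\left(-14 - 39\right) \left(b{\left(a,D{\left(\frac{1}{-5} \right)} \right)} + 42\right) = \left(-14 - 39\right) \left(\left(12 - 15 + 4\right) + 42\right) = \left(-14 - 39\right) \left(1 + 42\right) = \left(-53\right) 43 = -2279$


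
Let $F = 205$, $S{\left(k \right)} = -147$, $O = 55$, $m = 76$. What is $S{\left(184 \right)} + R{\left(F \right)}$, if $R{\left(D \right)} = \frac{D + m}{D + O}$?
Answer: $- \frac{37939}{260} \approx -145.92$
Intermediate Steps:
$R{\left(D \right)} = \frac{76 + D}{55 + D}$ ($R{\left(D \right)} = \frac{D + 76}{D + 55} = \frac{76 + D}{55 + D}$)
$S{\left(184 \right)} + R{\left(F \right)} = -147 + \frac{76 + 205}{55 + 205} = -147 + \frac{1}{260} \cdot 281 = -147 + \frac{281}{260} = - \frac{37939}{260}$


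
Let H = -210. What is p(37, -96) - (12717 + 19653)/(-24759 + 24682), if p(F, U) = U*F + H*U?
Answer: 1311186/77 ≈ 17028.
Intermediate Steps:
p(F, U) = -210*U + F*U (p(F, U) = U*F - 210*U = F*U - 210*U = -210*U + F*U)
p(37, -96) - (12717 + 19653)/(-24759 + 24682) = -96*(-210 + 37) - (12717 + 19653)/(-24759 + 24682) = -96*(-173) - 32370/(-77) = 16608 - 32370*(-1)/77 = 16608 - 1*(-32370/77) = 16608 + 32370/77 = 1311186/77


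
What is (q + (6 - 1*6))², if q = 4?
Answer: 16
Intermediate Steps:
(q + (6 - 1*6))² = (4 + (6 - 1*6))² = (4 + (6 - 6))² = (4 + 0)² = 4² = 16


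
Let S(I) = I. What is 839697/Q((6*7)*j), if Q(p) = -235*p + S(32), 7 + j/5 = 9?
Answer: -839697/98668 ≈ -8.5103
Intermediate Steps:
j = 10 (j = -35 + 5*9 = -35 + 45 = 10)
Q(p) = 32 - 235*p (Q(p) = -235*p + 32 = 32 - 235*p)
839697/Q((6*7)*j) = 839697/(32 - 235*6*7*10) = 839697/(32 - 9870*10) = 839697/(32 - 235*420) = 839697/(32 - 98700) = 839697/(-98668) = 839697*(-1/98668) = -839697/98668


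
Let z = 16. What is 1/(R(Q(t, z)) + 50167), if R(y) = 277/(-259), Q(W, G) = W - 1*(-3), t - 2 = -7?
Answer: 259/12992976 ≈ 1.9934e-5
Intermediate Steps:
t = -5 (t = 2 - 7 = -5)
Q(W, G) = 3 + W (Q(W, G) = W + 3 = 3 + W)
R(y) = -277/259 (R(y) = 277*(-1/259) = -277/259)
1/(R(Q(t, z)) + 50167) = 1/(-277/259 + 50167) = 1/(12992976/259) = 259/12992976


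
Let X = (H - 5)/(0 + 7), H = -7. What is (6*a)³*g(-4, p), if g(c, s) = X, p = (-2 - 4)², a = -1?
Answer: 2592/7 ≈ 370.29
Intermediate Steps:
X = -12/7 (X = (-7 - 5)/(0 + 7) = -12/7 ≈ -1.7143)
p = 36 (p = (-6)² = 36)
g(c, s) = -12/7
(6*a)³*g(-4, p) = (6*(-1))³*(-12/7) = (-6)³*(-12/7) = -216*(-12/7) = 2592/7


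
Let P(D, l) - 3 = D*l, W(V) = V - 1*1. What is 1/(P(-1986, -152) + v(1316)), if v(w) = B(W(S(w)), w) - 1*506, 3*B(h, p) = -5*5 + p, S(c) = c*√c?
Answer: 3/905398 ≈ 3.3135e-6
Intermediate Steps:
S(c) = c^(3/2)
W(V) = -1 + V (W(V) = V - 1 = -1 + V)
P(D, l) = 3 + D*l
B(h, p) = -25/3 + p/3 (B(h, p) = (-5*5 + p)/3 = (-25 + p)/3 = -25/3 + p/3)
v(w) = -1543/3 + w/3 (v(w) = (-25/3 + w/3) - 1*506 = (-25/3 + w/3) - 506 = -1543/3 + w/3)
1/(P(-1986, -152) + v(1316)) = 1/((3 - 1986*(-152)) + (-1543/3 + (⅓)*1316)) = 1/((3 + 301872) + (-1543/3 + 1316/3)) = 1/(301875 - 227/3) = 1/(905398/3) = 3/905398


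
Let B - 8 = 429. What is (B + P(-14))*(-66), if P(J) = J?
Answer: -27918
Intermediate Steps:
B = 437 (B = 8 + 429 = 437)
(B + P(-14))*(-66) = (437 - 14)*(-66) = 423*(-66) = -27918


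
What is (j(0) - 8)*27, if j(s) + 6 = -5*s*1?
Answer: -378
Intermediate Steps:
j(s) = -6 - 5*s (j(s) = -6 - 5*s*1 = -6 - 5*s)
(j(0) - 8)*27 = ((-6 - 5*0) - 8)*27 = ((-6 + 0) - 8)*27 = (-6 - 8)*27 = -14*27 = -378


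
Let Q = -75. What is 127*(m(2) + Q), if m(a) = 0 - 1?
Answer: -9652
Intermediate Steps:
m(a) = -1
127*(m(2) + Q) = 127*(-1 - 75) = 127*(-76) = -9652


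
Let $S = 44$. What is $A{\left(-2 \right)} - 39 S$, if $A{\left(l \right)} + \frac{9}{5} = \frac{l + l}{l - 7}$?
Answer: $- \frac{77281}{45} \approx -1717.4$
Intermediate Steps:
$A{\left(l \right)} = - \frac{9}{5} + \frac{2 l}{-7 + l}$ ($A{\left(l \right)} = - \frac{9}{5} + \frac{l + l}{l - 7} = - \frac{9}{5} + \frac{2 l}{-7 + l}$)
$A{\left(-2 \right)} - 39 S = \frac{63 - 2}{5 \left(-7 - 2\right)} - 1716 = \frac{1}{5} \frac{1}{-9} \cdot 61 - 1716 = \frac{1}{5} \left(- \frac{1}{9}\right) 61 - 1716 = - \frac{61}{45} - 1716 = - \frac{77281}{45}$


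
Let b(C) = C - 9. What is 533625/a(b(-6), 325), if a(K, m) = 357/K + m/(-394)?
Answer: -1051241250/48511 ≈ -21670.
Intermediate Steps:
b(C) = -9 + C
a(K, m) = 357/K - m/394 (a(K, m) = 357/K + m*(-1/394) = 357/K - m/394)
533625/a(b(-6), 325) = 533625/(357/(-9 - 6) - 1/394*325) = 533625/(357/(-15) - 325/394) = 533625/(357*(-1/15) - 325/394) = 533625/(-119/5 - 325/394) = 533625/(-48511/1970) = 533625*(-1970/48511) = -1051241250/48511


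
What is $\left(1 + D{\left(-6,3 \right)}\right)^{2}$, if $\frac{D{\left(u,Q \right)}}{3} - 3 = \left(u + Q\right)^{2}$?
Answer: $1369$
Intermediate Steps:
$D{\left(u,Q \right)} = 9 + 3 \left(Q + u\right)^{2}$ ($D{\left(u,Q \right)} = 9 + 3 \left(u + Q\right)^{2} = 9 + 3 \left(Q + u\right)^{2}$)
$\left(1 + D{\left(-6,3 \right)}\right)^{2} = \left(1 + \left(9 + 3 \left(3 - 6\right)^{2}\right)\right)^{2} = \left(1 + \left(9 + 3 \left(-3\right)^{2}\right)\right)^{2} = \left(1 + \left(9 + 3 \cdot 9\right)\right)^{2} = \left(1 + \left(9 + 27\right)\right)^{2} = \left(1 + 36\right)^{2} = 37^{2} = 1369$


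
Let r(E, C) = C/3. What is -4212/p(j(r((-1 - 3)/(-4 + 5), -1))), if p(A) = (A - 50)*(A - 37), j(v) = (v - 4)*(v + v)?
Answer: -85293/32542 ≈ -2.6210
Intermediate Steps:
r(E, C) = C/3 (r(E, C) = C*(⅓) = C/3)
j(v) = 2*v*(-4 + v) (j(v) = (-4 + v)*(2*v) = 2*v*(-4 + v))
p(A) = (-50 + A)*(-37 + A)
-4212/p(j(r((-1 - 3)/(-4 + 5), -1))) = -4212/(1850 + (2*((⅓)*(-1))*(-4 + (⅓)*(-1)))² - 174*(⅓)*(-1)*(-4 + (⅓)*(-1))) = -4212/(1850 + (2*(-⅓)*(-4 - ⅓))² - 174*(-1)*(-4 - ⅓)/3) = -4212/(1850 + (2*(-⅓)*(-13/3))² - 174*(-1)*(-13)/(3*3)) = -4212/(1850 + (26/9)² - 87*26/9) = -4212/(1850 + 676/81 - 754/3) = -4212/130168/81 = -4212*81/130168 = -85293/32542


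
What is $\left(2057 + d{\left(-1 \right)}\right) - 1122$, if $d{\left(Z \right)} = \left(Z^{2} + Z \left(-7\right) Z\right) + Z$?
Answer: $928$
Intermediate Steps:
$d{\left(Z \right)} = Z - 6 Z^{2}$ ($d{\left(Z \right)} = \left(Z^{2} + - 7 Z Z\right) + Z = \left(Z^{2} - 7 Z^{2}\right) + Z = - 6 Z^{2} + Z = Z - 6 Z^{2}$)
$\left(2057 + d{\left(-1 \right)}\right) - 1122 = \left(2057 - \left(1 - -6\right)\right) - 1122 = \left(2057 - \left(1 + 6\right)\right) - 1122 = \left(2057 - 7\right) - 1122 = 2050 - 1122 = 928$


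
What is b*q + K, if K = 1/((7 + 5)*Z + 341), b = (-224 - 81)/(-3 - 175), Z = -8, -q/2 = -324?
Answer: 24210989/21805 ≈ 1110.3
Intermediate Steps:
q = 648 (q = -2*(-324) = 648)
b = 305/178 (b = -305/(-178) = -305*(-1/178) = 305/178 ≈ 1.7135)
K = 1/245 (K = 1/((7 + 5)*(-8) + 341) = 1/(12*(-8) + 341) = 1/(-96 + 341) = 1/245 ≈ 0.0040816)
b*q + K = (305/178)*648 + 1/245 = 98820/89 + 1/245 = 24210989/21805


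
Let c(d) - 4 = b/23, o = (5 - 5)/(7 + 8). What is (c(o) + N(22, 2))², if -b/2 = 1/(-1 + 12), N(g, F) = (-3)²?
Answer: 10804369/64009 ≈ 168.79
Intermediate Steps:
N(g, F) = 9
b = -2/11 (b = -2/(-1 + 12) = -2/11 ≈ -0.18182)
o = 0 (o = 0/15 = 0*(1/15) = 0)
c(d) = 1010/253 (c(d) = 4 - 2/11/23 = 4 - 2/11*1/23 = 4 - 2/253 = 1010/253)
(c(o) + N(22, 2))² = (1010/253 + 9)² = (3287/253)² = 10804369/64009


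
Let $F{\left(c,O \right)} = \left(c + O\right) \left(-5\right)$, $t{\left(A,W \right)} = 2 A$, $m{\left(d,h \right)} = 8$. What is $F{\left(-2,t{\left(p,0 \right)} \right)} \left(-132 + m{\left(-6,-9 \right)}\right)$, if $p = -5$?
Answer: $-7440$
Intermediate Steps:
$F{\left(c,O \right)} = - 5 O - 5 c$ ($F{\left(c,O \right)} = \left(O + c\right) \left(-5\right) = - 5 O - 5 c$)
$F{\left(-2,t{\left(p,0 \right)} \right)} \left(-132 + m{\left(-6,-9 \right)}\right) = \left(- 5 \cdot 2 \left(-5\right) - -10\right) \left(-132 + 8\right) = \left(\left(-5\right) \left(-10\right) + 10\right) \left(-124\right) = \left(50 + 10\right) \left(-124\right) = 60 \left(-124\right) = -7440$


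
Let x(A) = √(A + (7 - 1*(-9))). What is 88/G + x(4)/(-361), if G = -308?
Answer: -2/7 - 2*√5/361 ≈ -0.29810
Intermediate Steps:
x(A) = √(16 + A) (x(A) = √(A + (7 + 9)) = √(A + 16) = √(16 + A))
88/G + x(4)/(-361) = 88/(-308) + √(16 + 4)/(-361) = 88*(-1/308) + √20*(-1/361) = -2/7 + (2*√5)*(-1/361) = -2/7 - 2*√5/361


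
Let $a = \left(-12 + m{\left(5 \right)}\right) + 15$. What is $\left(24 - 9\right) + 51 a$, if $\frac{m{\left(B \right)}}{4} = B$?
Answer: $1188$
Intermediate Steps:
$m{\left(B \right)} = 4 B$
$a = 23$ ($a = \left(-12 + 4 \cdot 5\right) + 15 = \left(-12 + 20\right) + 15 = 8 + 15 = 23$)
$\left(24 - 9\right) + 51 a = \left(24 - 9\right) + 51 \cdot 23 = \left(24 - 9\right) + 1173 = 15 + 1173 = 1188$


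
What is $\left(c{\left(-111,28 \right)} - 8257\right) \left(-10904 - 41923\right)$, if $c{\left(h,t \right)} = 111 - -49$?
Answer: $427740219$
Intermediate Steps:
$c{\left(h,t \right)} = 160$ ($c{\left(h,t \right)} = 111 + 49 = 160$)
$\left(c{\left(-111,28 \right)} - 8257\right) \left(-10904 - 41923\right) = \left(160 - 8257\right) \left(-10904 - 41923\right) = \left(-8097\right) \left(-52827\right) = 427740219$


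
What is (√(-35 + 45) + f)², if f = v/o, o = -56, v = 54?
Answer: 8569/784 - 27*√10/14 ≈ 4.8312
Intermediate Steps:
f = -27/28 (f = 54/(-56) = 54*(-1/56) = -27/28 ≈ -0.96429)
(√(-35 + 45) + f)² = (√(-35 + 45) - 27/28)² = (√10 - 27/28)² = (-27/28 + √10)²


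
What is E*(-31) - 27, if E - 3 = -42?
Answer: 1182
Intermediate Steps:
E = -39 (E = 3 - 42 = -39)
E*(-31) - 27 = -39*(-31) - 27 = 1209 - 27 = 1182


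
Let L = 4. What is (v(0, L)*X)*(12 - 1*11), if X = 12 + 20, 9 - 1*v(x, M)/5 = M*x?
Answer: 1440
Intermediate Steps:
v(x, M) = 45 - 5*M*x
X = 32
(v(0, L)*X)*(12 - 1*11) = ((45 - 5*4*0)*32)*(12 - 1*11) = ((45 + 0)*32)*(12 - 11) = (45*32)*1 = 1440*1 = 1440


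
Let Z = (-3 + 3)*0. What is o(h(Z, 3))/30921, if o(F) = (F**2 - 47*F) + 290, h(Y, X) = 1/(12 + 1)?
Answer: 4400/475059 ≈ 0.0092620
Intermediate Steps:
Z = 0 (Z = 0*0 = 0)
h(Y, X) = 1/13
o(F) = 290 + F**2 - 47*F
o(h(Z, 3))/30921 = (290 + (1/13)**2 - 47*1/13)/30921 = (290 + 1/169 - 47/13)*(1/30921) = (48400/169)*(1/30921) = 4400/475059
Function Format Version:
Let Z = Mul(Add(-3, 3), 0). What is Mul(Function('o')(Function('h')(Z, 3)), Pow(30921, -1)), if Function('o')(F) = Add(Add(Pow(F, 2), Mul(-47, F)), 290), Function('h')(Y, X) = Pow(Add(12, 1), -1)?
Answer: Rational(4400, 475059) ≈ 0.0092620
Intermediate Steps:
Z = 0 (Z = Mul(0, 0) = 0)
Function('h')(Y, X) = Rational(1, 13) (Function('h')(Y, X) = Pow(13, -1) = Rational(1, 13))
Function('o')(F) = Add(290, Pow(F, 2), Mul(-47, F))
Mul(Function('o')(Function('h')(Z, 3)), Pow(30921, -1)) = Mul(Add(290, Pow(Rational(1, 13), 2), Mul(-47, Rational(1, 13))), Pow(30921, -1)) = Mul(Add(290, Rational(1, 169), Rational(-47, 13)), Rational(1, 30921)) = Mul(Rational(48400, 169), Rational(1, 30921)) = Rational(4400, 475059)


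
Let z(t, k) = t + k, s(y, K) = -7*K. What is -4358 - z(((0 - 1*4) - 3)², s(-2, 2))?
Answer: -4393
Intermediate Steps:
z(t, k) = k + t
-4358 - z(((0 - 1*4) - 3)², s(-2, 2)) = -4358 - (-7*2 + ((0 - 1*4) - 3)²) = -4358 - (-14 + ((0 - 4) - 3)²) = -4358 - (-14 + (-4 - 3)²) = -4358 - (-14 + (-7)²) = -4358 - (-14 + 49) = -4358 - 1*35 = -4358 - 35 = -4393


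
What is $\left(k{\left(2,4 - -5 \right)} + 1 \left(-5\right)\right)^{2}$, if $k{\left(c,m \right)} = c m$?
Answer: $169$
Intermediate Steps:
$\left(k{\left(2,4 - -5 \right)} + 1 \left(-5\right)\right)^{2} = \left(2 \left(4 - -5\right) + 1 \left(-5\right)\right)^{2} = \left(2 \left(4 + 5\right) - 5\right)^{2} = \left(2 \cdot 9 - 5\right)^{2} = \left(18 - 5\right)^{2} = 13^{2} = 169$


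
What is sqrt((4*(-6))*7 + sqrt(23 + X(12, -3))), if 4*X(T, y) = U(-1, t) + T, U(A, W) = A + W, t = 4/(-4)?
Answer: sqrt(-672 + 2*sqrt(102))/2 ≈ 12.765*I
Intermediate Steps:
t = -1 (t = 4*(-1/4) = -1)
X(T, y) = -1/2 + T/4 (X(T, y) = ((-1 - 1) + T)/4 = (-2 + T)/4 = -1/2 + T/4)
sqrt((4*(-6))*7 + sqrt(23 + X(12, -3))) = sqrt((4*(-6))*7 + sqrt(23 + (-1/2 + (1/4)*12))) = sqrt(-24*7 + sqrt(23 + (-1/2 + 3))) = sqrt(-168 + sqrt(23 + 5/2)) = sqrt(-168 + sqrt(51/2)) = sqrt(-168 + sqrt(102)/2)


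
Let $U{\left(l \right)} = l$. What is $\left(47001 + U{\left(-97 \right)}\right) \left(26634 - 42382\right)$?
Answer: $-738644192$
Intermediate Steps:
$\left(47001 + U{\left(-97 \right)}\right) \left(26634 - 42382\right) = \left(47001 - 97\right) \left(26634 - 42382\right) = 46904 \left(-15748\right) = -738644192$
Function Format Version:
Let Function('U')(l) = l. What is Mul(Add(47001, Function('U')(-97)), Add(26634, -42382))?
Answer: -738644192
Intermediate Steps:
Mul(Add(47001, Function('U')(-97)), Add(26634, -42382)) = Mul(Add(47001, -97), Add(26634, -42382)) = Mul(46904, -15748) = -738644192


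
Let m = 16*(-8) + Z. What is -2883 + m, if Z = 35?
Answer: -2976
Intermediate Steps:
m = -93 (m = 16*(-8) + 35 = -128 + 35 = -93)
-2883 + m = -2883 - 93 = -2976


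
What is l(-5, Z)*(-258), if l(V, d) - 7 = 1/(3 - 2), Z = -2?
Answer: -2064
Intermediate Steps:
l(V, d) = 8 (l(V, d) = 7 + 1/(3 - 2) = 7 + 1/1 = 7 + 1 = 8)
l(-5, Z)*(-258) = 8*(-258) = -2064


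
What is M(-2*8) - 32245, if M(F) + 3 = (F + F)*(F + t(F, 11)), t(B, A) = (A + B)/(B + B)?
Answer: -31741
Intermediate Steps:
t(B, A) = (A + B)/(2*B) (t(B, A) = (A + B)/((2*B)) = (A + B)*(1/(2*B)) = (A + B)/(2*B))
M(F) = -3 + 2*F*(F + (11 + F)/(2*F)) (M(F) = -3 + (F + F)*(F + (11 + F)/(2*F)) = -3 + (2*F)*(F + (11 + F)/(2*F)) = -3 + 2*F*(F + (11 + F)/(2*F)))
M(-2*8) - 32245 = (8 - 2*8 + 2*(-2*8)²) - 32245 = (8 - 16 + 2*(-16)²) - 32245 = (8 - 16 + 2*256) - 32245 = (8 - 16 + 512) - 32245 = 504 - 32245 = -31741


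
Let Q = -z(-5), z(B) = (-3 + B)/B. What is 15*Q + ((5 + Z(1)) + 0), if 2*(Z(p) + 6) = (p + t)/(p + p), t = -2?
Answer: -101/4 ≈ -25.250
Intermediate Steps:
z(B) = (-3 + B)/B
Z(p) = -6 + (-2 + p)/(4*p) (Z(p) = -6 + ((p - 2)/(p + p))/2 = -6 + ((-2 + p)/((2*p)))/2 = -6 + ((-2 + p)*(1/(2*p)))/2 = -6 + ((-2 + p)/(2*p))/2 = -6 + (-2 + p)/(4*p))
Q = -8/5 (Q = -(-3 - 5)/(-5) = -(-1)*(-8)/5 = -1*8/5 = -8/5 ≈ -1.6000)
15*Q + ((5 + Z(1)) + 0) = 15*(-8/5) + ((5 + (¼)*(-2 - 23*1)/1) + 0) = -24 + ((5 + (¼)*1*(-2 - 23)) + 0) = -24 + ((5 + (¼)*1*(-25)) + 0) = -24 + ((5 - 25/4) + 0) = -24 + (-5/4 + 0) = -24 - 5/4 = -101/4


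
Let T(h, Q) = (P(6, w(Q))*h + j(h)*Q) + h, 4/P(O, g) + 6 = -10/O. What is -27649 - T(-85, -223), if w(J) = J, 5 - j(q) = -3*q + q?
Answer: -1481277/23 ≈ -64403.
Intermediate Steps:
j(q) = 5 + 2*q (j(q) = 5 - (-3*q + q) = 5 - (-2)*q = 5 + 2*q)
P(O, g) = 4/(-6 - 10/O)
T(h, Q) = 11*h/23 + Q*(5 + 2*h) (T(h, Q) = ((-2*6/(5 + 3*6))*h + (5 + 2*h)*Q) + h = ((-2*6/(5 + 18))*h + Q*(5 + 2*h)) + h = ((-2*6/23)*h + Q*(5 + 2*h)) + h = ((-2*6*1/23)*h + Q*(5 + 2*h)) + h = (-12*h/23 + Q*(5 + 2*h)) + h = 11*h/23 + Q*(5 + 2*h))
-27649 - T(-85, -223) = -27649 - ((11/23)*(-85) - 223*(5 + 2*(-85))) = -27649 - (-935/23 - 223*(5 - 170)) = -27649 - (-935/23 - 223*(-165)) = -27649 - (-935/23 + 36795) = -27649 - 1*845350/23 = -27649 - 845350/23 = -1481277/23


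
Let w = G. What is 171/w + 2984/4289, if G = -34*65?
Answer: 5861221/9478690 ≈ 0.61836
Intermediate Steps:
G = -2210
w = -2210
171/w + 2984/4289 = 171/(-2210) + 2984/4289 = 171*(-1/2210) + 2984*(1/4289) = -171/2210 + 2984/4289 = 5861221/9478690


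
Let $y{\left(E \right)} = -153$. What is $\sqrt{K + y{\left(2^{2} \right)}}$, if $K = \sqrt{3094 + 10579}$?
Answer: $\sqrt{-153 + 11 \sqrt{113}} \approx 6.0057 i$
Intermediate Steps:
$K = 11 \sqrt{113}$ ($K = \sqrt{13673} = 11 \sqrt{113} \approx 116.93$)
$\sqrt{K + y{\left(2^{2} \right)}} = \sqrt{11 \sqrt{113} - 153} = \sqrt{-153 + 11 \sqrt{113}}$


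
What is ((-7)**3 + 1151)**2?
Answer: 652864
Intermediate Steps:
((-7)**3 + 1151)**2 = (-343 + 1151)**2 = 808**2 = 652864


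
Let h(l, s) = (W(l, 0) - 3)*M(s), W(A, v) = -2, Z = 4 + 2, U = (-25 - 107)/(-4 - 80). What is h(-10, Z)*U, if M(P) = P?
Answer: -330/7 ≈ -47.143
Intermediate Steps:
U = 11/7 (U = -132/(-84) = -132*(-1/84) = 11/7 ≈ 1.5714)
Z = 6
h(l, s) = -5*s (h(l, s) = (-2 - 3)*s = -5*s)
h(-10, Z)*U = -5*6*(11/7) = -30*11/7 = -330/7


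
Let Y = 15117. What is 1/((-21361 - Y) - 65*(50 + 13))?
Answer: -1/40573 ≈ -2.4647e-5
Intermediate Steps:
1/((-21361 - Y) - 65*(50 + 13)) = 1/((-21361 - 1*15117) - 65*(50 + 13)) = 1/((-21361 - 15117) - 65*63) = 1/(-36478 - 4095) = 1/(-40573) = -1/40573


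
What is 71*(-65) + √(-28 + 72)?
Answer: -4615 + 2*√11 ≈ -4608.4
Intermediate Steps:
71*(-65) + √(-28 + 72) = -4615 + √44 = -4615 + 2*√11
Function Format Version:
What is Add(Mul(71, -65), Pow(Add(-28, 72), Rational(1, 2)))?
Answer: Add(-4615, Mul(2, Pow(11, Rational(1, 2)))) ≈ -4608.4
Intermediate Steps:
Add(Mul(71, -65), Pow(Add(-28, 72), Rational(1, 2))) = Add(-4615, Pow(44, Rational(1, 2))) = Add(-4615, Mul(2, Pow(11, Rational(1, 2))))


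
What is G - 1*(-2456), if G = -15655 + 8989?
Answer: -4210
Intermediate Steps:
G = -6666
G - 1*(-2456) = -6666 - 1*(-2456) = -6666 + 2456 = -4210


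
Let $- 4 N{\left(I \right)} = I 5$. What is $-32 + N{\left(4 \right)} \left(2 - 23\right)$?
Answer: $73$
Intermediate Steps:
$N{\left(I \right)} = - \frac{5 I}{4}$ ($N{\left(I \right)} = - \frac{I 5}{4} = - \frac{5 I}{4}$)
$-32 + N{\left(4 \right)} \left(2 - 23\right) = -32 + \left(- \frac{5}{4}\right) 4 \left(2 - 23\right) = -32 - -105 = -32 + 105 = 73$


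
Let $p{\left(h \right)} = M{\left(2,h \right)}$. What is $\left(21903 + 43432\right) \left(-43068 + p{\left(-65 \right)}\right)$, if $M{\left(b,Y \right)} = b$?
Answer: $-2813717110$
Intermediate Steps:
$p{\left(h \right)} = 2$
$\left(21903 + 43432\right) \left(-43068 + p{\left(-65 \right)}\right) = \left(21903 + 43432\right) \left(-43068 + 2\right) = 65335 \left(-43066\right) = -2813717110$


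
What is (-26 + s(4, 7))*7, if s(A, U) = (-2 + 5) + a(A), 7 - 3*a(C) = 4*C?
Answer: -182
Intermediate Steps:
a(C) = 7/3 - 4*C/3
s(A, U) = 16/3 - 4*A/3 (s(A, U) = (-2 + 5) + (7/3 - 4*A/3) = 3 + (7/3 - 4*A/3) = 16/3 - 4*A/3)
(-26 + s(4, 7))*7 = (-26 + (16/3 - 4/3*4))*7 = (-26 + (16/3 - 16/3))*7 = (-26 + 0)*7 = -26*7 = -182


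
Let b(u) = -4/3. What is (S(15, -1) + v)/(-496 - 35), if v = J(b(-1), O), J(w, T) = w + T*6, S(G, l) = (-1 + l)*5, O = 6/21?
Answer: 202/11151 ≈ 0.018115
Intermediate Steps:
O = 2/7 (O = 6*(1/21) = 2/7 ≈ 0.28571)
S(G, l) = -5 + 5*l
b(u) = -4/3 (b(u) = -4*⅓ = -4/3)
J(w, T) = w + 6*T
v = 8/21 (v = -4/3 + 6*(2/7) = -4/3 + 12/7 = 8/21 ≈ 0.38095)
(S(15, -1) + v)/(-496 - 35) = ((-5 + 5*(-1)) + 8/21)/(-496 - 35) = ((-5 - 5) + 8/21)/(-531) = (-10 + 8/21)*(-1/531) = -202/21*(-1/531) = 202/11151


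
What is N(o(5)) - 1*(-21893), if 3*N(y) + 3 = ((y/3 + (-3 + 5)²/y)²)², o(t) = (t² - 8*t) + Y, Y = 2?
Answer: 153010834237/6940323 ≈ 22047.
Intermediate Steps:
o(t) = 2 + t² - 8*t (o(t) = (t² - 8*t) + 2 = 2 + t² - 8*t)
N(y) = -1 + (4/y + y/3)⁴/3 (N(y) = -1 + ((y/3 + (-3 + 5)²/y)²)²/3 = -1 + ((y*(⅓) + 2²/y)²)²/3 = -1 + ((y/3 + 4/y)²)²/3 = -1 + ((4/y + y/3)²)²/3 = -1 + (4/y + y/3)⁴/3)
N(o(5)) - 1*(-21893) = (-1 + (12 + (2 + 5² - 8*5)²)⁴/(243*(2 + 5² - 8*5)⁴)) - 1*(-21893) = (-1 + (12 + (2 + 25 - 40)²)⁴/(243*(2 + 25 - 40)⁴)) + 21893 = (-1 + (1/243)*(12 + (-13)²)⁴/(-13)⁴) + 21893 = (-1 + (1/243)*(1/28561)*(12 + 169)⁴) + 21893 = (-1 + (1/243)*(1/28561)*181⁴) + 21893 = (-1 + (1/243)*(1/28561)*1073283121) + 21893 = (-1 + 1073283121/6940323) + 21893 = 1066342798/6940323 + 21893 = 153010834237/6940323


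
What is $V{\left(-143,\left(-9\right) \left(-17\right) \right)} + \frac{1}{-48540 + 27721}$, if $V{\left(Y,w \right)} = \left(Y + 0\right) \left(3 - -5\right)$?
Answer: $- \frac{23816937}{20819} \approx -1144.0$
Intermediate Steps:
$V{\left(Y,w \right)} = 8 Y$ ($V{\left(Y,w \right)} = Y \left(3 + 5\right) = Y 8 = 8 Y$)
$V{\left(-143,\left(-9\right) \left(-17\right) \right)} + \frac{1}{-48540 + 27721} = 8 \left(-143\right) + \frac{1}{-48540 + 27721} = -1144 + \frac{1}{-20819} = -1144 - \frac{1}{20819} = - \frac{23816937}{20819}$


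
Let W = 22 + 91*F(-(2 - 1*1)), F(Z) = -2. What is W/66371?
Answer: -160/66371 ≈ -0.0024107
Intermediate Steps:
W = -160 (W = 22 + 91*(-2) = 22 - 182 = -160)
W/66371 = -160/66371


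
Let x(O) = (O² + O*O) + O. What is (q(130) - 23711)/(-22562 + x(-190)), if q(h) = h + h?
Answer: -23451/49448 ≈ -0.47426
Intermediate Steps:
x(O) = O + 2*O² (x(O) = (O² + O²) + O = 2*O² + O = O + 2*O²)
q(h) = 2*h
(q(130) - 23711)/(-22562 + x(-190)) = (2*130 - 23711)/(-22562 - 190*(1 + 2*(-190))) = (260 - 23711)/(-22562 - 190*(1 - 380)) = -23451/(-22562 - 190*(-379)) = -23451/(-22562 + 72010) = -23451/49448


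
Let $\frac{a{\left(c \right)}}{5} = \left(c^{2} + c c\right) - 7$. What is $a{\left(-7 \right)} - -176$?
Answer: $631$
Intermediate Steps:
$a{\left(c \right)} = -35 + 10 c^{2}$ ($a{\left(c \right)} = 5 \left(\left(c^{2} + c c\right) - 7\right) = 5 \left(\left(c^{2} + c^{2}\right) - 7\right) = 5 \left(2 c^{2} - 7\right) = 5 \left(-7 + 2 c^{2}\right) = -35 + 10 c^{2}$)
$a{\left(-7 \right)} - -176 = \left(-35 + 10 \left(-7\right)^{2}\right) - -176 = \left(-35 + 10 \cdot 49\right) + 176 = \left(-35 + 490\right) + 176 = 455 + 176 = 631$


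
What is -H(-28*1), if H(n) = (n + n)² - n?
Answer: -3164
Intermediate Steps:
H(n) = -n + 4*n² (H(n) = (2*n)² - n = 4*n² - n = -n + 4*n²)
-H(-28*1) = -(-28*1)*(-1 + 4*(-28*1)) = -(-28)*(-1 + 4*(-28)) = -(-28)*(-1 - 112) = -(-28)*(-113) = -1*3164 = -3164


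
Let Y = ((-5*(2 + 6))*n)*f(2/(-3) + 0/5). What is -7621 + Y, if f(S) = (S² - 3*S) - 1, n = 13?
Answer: -75349/9 ≈ -8372.1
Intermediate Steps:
f(S) = -1 + S² - 3*S
Y = -6760/9 (Y = (-5*(2 + 6)*13)*(-1 + (2/(-3) + 0/5)² - 3*(2/(-3) + 0/5)) = (-5*8*13)*(-1 + (2*(-⅓) + 0*(⅕))² - 3*(2*(-⅓) + 0*(⅕))) = (-40*13)*(-1 + (-⅔ + 0)² - 3*(-⅔ + 0)) = -520*(-1 + (-⅔)² - 3*(-⅔)) = -520*(-1 + 4/9 + 2) = -520*13/9 = -6760/9 ≈ -751.11)
-7621 + Y = -7621 - 6760/9 = -75349/9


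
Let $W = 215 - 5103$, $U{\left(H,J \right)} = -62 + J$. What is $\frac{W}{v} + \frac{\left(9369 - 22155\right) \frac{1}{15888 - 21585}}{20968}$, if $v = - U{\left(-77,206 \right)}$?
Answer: $\frac{75089557}{2212124} \approx 33.945$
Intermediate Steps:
$W = -4888$ ($W = 215 - 5103 = -4888$)
$v = -144$ ($v = - (-62 + 206) = \left(-1\right) 144 = -144$)
$\frac{W}{v} + \frac{\left(9369 - 22155\right) \frac{1}{15888 - 21585}}{20968} = - \frac{4888}{-144} + \frac{\left(9369 - 22155\right) \frac{1}{15888 - 21585}}{20968} = \left(-4888\right) \left(- \frac{1}{144}\right) + - \frac{12786}{-5697} \cdot \frac{1}{20968} = \frac{611}{18} + \left(-12786\right) \left(- \frac{1}{5697}\right) \frac{1}{20968} = \frac{611}{18} + \frac{4262}{1899} \cdot \frac{1}{20968} = \frac{611}{18} + \frac{2131}{19909116} = \frac{75089557}{2212124}$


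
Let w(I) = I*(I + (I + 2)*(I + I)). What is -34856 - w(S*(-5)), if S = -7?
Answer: -126731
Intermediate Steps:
w(I) = I*(I + 2*I*(2 + I)) (w(I) = I*(I + (2 + I)*(2*I)) = I*(I + 2*I*(2 + I)))
-34856 - w(S*(-5)) = -34856 - (-7*(-5))²*(5 + 2*(-7*(-5))) = -34856 - 35²*(5 + 2*35) = -34856 - 1225*(5 + 70) = -34856 - 1225*75 = -34856 - 1*91875 = -34856 - 91875 = -126731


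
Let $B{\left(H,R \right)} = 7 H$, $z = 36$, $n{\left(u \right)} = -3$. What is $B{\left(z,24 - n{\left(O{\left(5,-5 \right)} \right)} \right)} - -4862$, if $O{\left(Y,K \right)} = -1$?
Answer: $5114$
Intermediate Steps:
$B{\left(z,24 - n{\left(O{\left(5,-5 \right)} \right)} \right)} - -4862 = 7 \cdot 36 - -4862 = 252 + 4862 = 5114$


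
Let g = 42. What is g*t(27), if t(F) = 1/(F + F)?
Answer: 7/9 ≈ 0.77778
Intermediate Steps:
t(F) = 1/(2*F)
g*t(27) = 42*((½)/27) = 42*((½)*(1/27)) = 42*(1/54) = 7/9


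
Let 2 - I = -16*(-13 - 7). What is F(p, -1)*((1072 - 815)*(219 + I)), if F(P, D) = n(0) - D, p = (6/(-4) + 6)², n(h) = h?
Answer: -25443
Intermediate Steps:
I = -318 (I = 2 - (-16)*(-13 - 7) = 2 - (-16)*(-20) = 2 - 1*320 = 2 - 320 = -318)
p = 81/4 (p = (6*(-¼) + 6)² = (-3/2 + 6)² = (9/2)² = 81/4 ≈ 20.250)
F(P, D) = -D (F(P, D) = 0 - D = -D)
F(p, -1)*((1072 - 815)*(219 + I)) = (-1*(-1))*((1072 - 815)*(219 - 318)) = 1*(257*(-99)) = 1*(-25443) = -25443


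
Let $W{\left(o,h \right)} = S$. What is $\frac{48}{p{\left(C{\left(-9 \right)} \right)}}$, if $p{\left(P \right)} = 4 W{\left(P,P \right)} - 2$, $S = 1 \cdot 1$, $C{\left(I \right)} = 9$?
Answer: $24$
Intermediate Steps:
$S = 1$
$W{\left(o,h \right)} = 1$
$p{\left(P \right)} = 2$ ($p{\left(P \right)} = 4 \cdot 1 - 2 = 4 - 2 = 2$)
$\frac{48}{p{\left(C{\left(-9 \right)} \right)}} = \frac{48}{2} = 48 \cdot \frac{1}{2} = 24$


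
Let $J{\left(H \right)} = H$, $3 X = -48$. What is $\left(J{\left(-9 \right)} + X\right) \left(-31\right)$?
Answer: $775$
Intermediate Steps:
$X = -16$ ($X = \frac{1}{3} \left(-48\right) = -16$)
$\left(J{\left(-9 \right)} + X\right) \left(-31\right) = \left(-9 - 16\right) \left(-31\right) = \left(-25\right) \left(-31\right) = 775$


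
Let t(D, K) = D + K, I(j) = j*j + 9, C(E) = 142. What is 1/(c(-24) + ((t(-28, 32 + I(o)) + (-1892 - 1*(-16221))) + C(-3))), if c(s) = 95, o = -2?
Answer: 1/14583 ≈ 6.8573e-5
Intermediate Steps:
I(j) = 9 + j² (I(j) = j² + 9 = 9 + j²)
1/(c(-24) + ((t(-28, 32 + I(o)) + (-1892 - 1*(-16221))) + C(-3))) = 1/(95 + (((-28 + (32 + (9 + (-2)²))) + (-1892 - 1*(-16221))) + 142)) = 1/(95 + (((-28 + (32 + (9 + 4))) + (-1892 + 16221)) + 142)) = 1/(95 + (((-28 + (32 + 13)) + 14329) + 142)) = 1/(95 + (((-28 + 45) + 14329) + 142)) = 1/(95 + ((17 + 14329) + 142)) = 1/(95 + (14346 + 142)) = 1/(95 + 14488) = 1/14583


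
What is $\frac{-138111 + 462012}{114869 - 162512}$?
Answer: $- \frac{107967}{15881} \approx -6.7985$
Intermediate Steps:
$\frac{-138111 + 462012}{114869 - 162512} = \frac{323901}{114869 - 162512} = \frac{323901}{-47643} = 323901 \left(- \frac{1}{47643}\right) = - \frac{107967}{15881}$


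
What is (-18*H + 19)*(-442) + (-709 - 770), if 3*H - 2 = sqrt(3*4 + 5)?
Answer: -4573 + 2652*sqrt(17) ≈ 6361.5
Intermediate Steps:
H = 2/3 + sqrt(17)/3 (H = 2/3 + sqrt(3*4 + 5)/3 = 2/3 + sqrt(12 + 5)/3 = 2/3 + sqrt(17)/3 ≈ 2.0410)
(-18*H + 19)*(-442) + (-709 - 770) = (-18*(2/3 + sqrt(17)/3) + 19)*(-442) + (-709 - 770) = ((-12 - 6*sqrt(17)) + 19)*(-442) - 1479 = (7 - 6*sqrt(17))*(-442) - 1479 = (-3094 + 2652*sqrt(17)) - 1479 = -4573 + 2652*sqrt(17)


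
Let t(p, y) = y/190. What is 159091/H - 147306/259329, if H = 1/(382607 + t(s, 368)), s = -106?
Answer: 499866644218459047/8212085 ≈ 6.0870e+10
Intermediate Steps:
t(p, y) = y/190 (t(p, y) = y*(1/190) = y/190)
H = 95/36347849 (H = 1/(382607 + (1/190)*368) = 1/(382607 + 184/95) = 1/(36347849/95) = 95/36347849 ≈ 2.6136e-6)
159091/H - 147306/259329 = 159091/(95/36347849) - 147306/259329 = 159091*(36347849/95) - 147306*1/259329 = 5782615645259/95 - 49102/86443 = 499866644218459047/8212085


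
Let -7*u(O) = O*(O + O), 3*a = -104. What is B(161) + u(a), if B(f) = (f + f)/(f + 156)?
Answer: -6837058/19971 ≈ -342.35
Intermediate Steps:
a = -104/3 (a = (1/3)*(-104) = -104/3 ≈ -34.667)
u(O) = -2*O**2/7 (u(O) = -O*(O + O)/7 = -O*2*O/7 = -2*O**2/7)
B(f) = 2*f/(156 + f) (B(f) = (2*f)/(156 + f) = 2*f/(156 + f))
B(161) + u(a) = 2*161/(156 + 161) - 2*(-104/3)**2/7 = 2*161/317 - 2/7*10816/9 = 2*161*(1/317) - 21632/63 = 322/317 - 21632/63 = -6837058/19971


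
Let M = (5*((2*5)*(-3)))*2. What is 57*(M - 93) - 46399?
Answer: -68800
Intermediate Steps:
M = -300 (M = (5*(10*(-3)))*2 = (5*(-30))*2 = -150*2 = -300)
57*(M - 93) - 46399 = 57*(-300 - 93) - 46399 = 57*(-393) - 46399 = -22401 - 46399 = -68800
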